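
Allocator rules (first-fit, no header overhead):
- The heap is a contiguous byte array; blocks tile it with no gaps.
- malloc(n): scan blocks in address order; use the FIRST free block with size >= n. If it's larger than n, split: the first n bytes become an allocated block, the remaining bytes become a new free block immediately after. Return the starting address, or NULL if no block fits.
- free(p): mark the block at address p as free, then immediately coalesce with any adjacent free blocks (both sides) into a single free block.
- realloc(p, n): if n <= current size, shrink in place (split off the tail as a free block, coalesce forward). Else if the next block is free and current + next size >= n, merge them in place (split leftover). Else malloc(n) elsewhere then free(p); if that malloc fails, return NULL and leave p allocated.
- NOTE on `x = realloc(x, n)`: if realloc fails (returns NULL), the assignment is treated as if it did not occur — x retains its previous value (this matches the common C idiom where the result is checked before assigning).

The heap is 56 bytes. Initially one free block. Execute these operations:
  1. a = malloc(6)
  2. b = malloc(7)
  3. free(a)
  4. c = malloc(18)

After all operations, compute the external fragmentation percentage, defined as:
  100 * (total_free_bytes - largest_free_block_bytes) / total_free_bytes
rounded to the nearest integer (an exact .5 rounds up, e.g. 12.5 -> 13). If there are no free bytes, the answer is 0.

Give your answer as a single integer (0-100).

Answer: 19

Derivation:
Op 1: a = malloc(6) -> a = 0; heap: [0-5 ALLOC][6-55 FREE]
Op 2: b = malloc(7) -> b = 6; heap: [0-5 ALLOC][6-12 ALLOC][13-55 FREE]
Op 3: free(a) -> (freed a); heap: [0-5 FREE][6-12 ALLOC][13-55 FREE]
Op 4: c = malloc(18) -> c = 13; heap: [0-5 FREE][6-12 ALLOC][13-30 ALLOC][31-55 FREE]
Free blocks: [6 25] total_free=31 largest=25 -> 100*(31-25)/31 = 600/31 ≈ 19.355 -> rounds to 19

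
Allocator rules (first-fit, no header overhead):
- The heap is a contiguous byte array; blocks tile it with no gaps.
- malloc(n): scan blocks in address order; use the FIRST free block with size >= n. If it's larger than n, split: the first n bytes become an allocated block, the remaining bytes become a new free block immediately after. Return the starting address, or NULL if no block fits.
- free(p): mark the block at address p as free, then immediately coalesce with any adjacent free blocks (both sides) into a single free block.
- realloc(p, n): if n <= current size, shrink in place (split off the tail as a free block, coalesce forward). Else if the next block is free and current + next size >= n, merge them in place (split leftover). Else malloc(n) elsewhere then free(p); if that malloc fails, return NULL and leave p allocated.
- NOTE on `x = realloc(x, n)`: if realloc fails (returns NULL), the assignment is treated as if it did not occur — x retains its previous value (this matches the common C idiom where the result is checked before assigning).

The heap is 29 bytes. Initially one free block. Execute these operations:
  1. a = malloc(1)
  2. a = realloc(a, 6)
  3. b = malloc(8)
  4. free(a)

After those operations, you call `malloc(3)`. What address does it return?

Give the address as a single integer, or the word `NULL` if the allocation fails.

Answer: 0

Derivation:
Op 1: a = malloc(1) -> a = 0; heap: [0-0 ALLOC][1-28 FREE]
Op 2: a = realloc(a, 6) -> a = 0; heap: [0-5 ALLOC][6-28 FREE]
Op 3: b = malloc(8) -> b = 6; heap: [0-5 ALLOC][6-13 ALLOC][14-28 FREE]
Op 4: free(a) -> (freed a); heap: [0-5 FREE][6-13 ALLOC][14-28 FREE]
malloc(3): first-fit scan over [0-5 FREE][6-13 ALLOC][14-28 FREE] -> 0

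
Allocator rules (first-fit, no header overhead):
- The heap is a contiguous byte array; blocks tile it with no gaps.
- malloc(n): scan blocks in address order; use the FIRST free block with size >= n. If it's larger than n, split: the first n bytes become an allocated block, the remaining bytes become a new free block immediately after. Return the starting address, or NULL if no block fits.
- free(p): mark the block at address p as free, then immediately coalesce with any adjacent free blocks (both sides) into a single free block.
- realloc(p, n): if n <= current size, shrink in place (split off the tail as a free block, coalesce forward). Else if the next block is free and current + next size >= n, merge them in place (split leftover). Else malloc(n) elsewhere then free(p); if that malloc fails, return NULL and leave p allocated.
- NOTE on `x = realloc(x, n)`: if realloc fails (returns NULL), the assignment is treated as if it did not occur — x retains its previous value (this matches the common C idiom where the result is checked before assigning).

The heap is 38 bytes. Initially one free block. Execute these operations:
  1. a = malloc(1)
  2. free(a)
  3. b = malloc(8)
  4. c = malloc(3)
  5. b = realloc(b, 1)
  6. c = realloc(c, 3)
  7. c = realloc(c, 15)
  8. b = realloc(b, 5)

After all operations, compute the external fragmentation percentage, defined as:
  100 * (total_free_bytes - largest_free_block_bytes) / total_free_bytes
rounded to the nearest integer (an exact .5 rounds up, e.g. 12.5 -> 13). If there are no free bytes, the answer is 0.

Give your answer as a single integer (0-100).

Answer: 17

Derivation:
Op 1: a = malloc(1) -> a = 0; heap: [0-0 ALLOC][1-37 FREE]
Op 2: free(a) -> (freed a); heap: [0-37 FREE]
Op 3: b = malloc(8) -> b = 0; heap: [0-7 ALLOC][8-37 FREE]
Op 4: c = malloc(3) -> c = 8; heap: [0-7 ALLOC][8-10 ALLOC][11-37 FREE]
Op 5: b = realloc(b, 1) -> b = 0; heap: [0-0 ALLOC][1-7 FREE][8-10 ALLOC][11-37 FREE]
Op 6: c = realloc(c, 3) -> c = 8; heap: [0-0 ALLOC][1-7 FREE][8-10 ALLOC][11-37 FREE]
Op 7: c = realloc(c, 15) -> c = 8; heap: [0-0 ALLOC][1-7 FREE][8-22 ALLOC][23-37 FREE]
Op 8: b = realloc(b, 5) -> b = 0; heap: [0-4 ALLOC][5-7 FREE][8-22 ALLOC][23-37 FREE]
Free blocks: [3 15] total_free=18 largest=15 -> 100*(18-15)/18 = 300/18 ≈ 16.667 -> rounds to 17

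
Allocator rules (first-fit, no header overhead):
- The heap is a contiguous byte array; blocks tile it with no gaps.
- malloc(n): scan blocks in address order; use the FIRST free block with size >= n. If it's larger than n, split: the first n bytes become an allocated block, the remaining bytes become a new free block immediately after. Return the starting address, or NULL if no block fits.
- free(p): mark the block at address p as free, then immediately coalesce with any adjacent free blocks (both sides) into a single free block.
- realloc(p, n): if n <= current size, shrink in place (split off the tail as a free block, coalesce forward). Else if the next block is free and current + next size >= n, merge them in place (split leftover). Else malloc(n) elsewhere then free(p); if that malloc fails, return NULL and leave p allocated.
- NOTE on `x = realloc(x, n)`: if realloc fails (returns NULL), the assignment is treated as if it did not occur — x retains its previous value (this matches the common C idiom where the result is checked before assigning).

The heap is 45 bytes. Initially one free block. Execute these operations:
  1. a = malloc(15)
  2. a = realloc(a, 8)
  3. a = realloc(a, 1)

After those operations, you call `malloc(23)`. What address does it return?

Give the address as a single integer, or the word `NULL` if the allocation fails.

Answer: 1

Derivation:
Op 1: a = malloc(15) -> a = 0; heap: [0-14 ALLOC][15-44 FREE]
Op 2: a = realloc(a, 8) -> a = 0; heap: [0-7 ALLOC][8-44 FREE]
Op 3: a = realloc(a, 1) -> a = 0; heap: [0-0 ALLOC][1-44 FREE]
malloc(23): first-fit scan over [0-0 ALLOC][1-44 FREE] -> 1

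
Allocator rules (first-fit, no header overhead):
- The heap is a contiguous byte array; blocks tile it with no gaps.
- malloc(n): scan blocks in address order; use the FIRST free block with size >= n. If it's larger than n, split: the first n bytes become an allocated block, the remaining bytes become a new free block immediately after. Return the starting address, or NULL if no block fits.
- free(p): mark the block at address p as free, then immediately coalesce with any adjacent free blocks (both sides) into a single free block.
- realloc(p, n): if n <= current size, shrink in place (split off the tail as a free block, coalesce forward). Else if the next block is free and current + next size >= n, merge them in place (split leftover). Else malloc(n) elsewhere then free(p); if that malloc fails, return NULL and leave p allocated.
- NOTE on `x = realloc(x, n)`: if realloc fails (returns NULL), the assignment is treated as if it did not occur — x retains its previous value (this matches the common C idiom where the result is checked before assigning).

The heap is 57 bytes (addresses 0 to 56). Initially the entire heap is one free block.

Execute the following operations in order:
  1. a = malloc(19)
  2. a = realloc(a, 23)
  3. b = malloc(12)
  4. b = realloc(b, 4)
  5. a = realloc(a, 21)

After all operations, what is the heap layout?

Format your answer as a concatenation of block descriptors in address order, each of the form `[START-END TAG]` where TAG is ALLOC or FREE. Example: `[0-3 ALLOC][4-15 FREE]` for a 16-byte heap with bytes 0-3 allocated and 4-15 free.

Answer: [0-20 ALLOC][21-22 FREE][23-26 ALLOC][27-56 FREE]

Derivation:
Op 1: a = malloc(19) -> a = 0; heap: [0-18 ALLOC][19-56 FREE]
Op 2: a = realloc(a, 23) -> a = 0; heap: [0-22 ALLOC][23-56 FREE]
Op 3: b = malloc(12) -> b = 23; heap: [0-22 ALLOC][23-34 ALLOC][35-56 FREE]
Op 4: b = realloc(b, 4) -> b = 23; heap: [0-22 ALLOC][23-26 ALLOC][27-56 FREE]
Op 5: a = realloc(a, 21) -> a = 0; heap: [0-20 ALLOC][21-22 FREE][23-26 ALLOC][27-56 FREE]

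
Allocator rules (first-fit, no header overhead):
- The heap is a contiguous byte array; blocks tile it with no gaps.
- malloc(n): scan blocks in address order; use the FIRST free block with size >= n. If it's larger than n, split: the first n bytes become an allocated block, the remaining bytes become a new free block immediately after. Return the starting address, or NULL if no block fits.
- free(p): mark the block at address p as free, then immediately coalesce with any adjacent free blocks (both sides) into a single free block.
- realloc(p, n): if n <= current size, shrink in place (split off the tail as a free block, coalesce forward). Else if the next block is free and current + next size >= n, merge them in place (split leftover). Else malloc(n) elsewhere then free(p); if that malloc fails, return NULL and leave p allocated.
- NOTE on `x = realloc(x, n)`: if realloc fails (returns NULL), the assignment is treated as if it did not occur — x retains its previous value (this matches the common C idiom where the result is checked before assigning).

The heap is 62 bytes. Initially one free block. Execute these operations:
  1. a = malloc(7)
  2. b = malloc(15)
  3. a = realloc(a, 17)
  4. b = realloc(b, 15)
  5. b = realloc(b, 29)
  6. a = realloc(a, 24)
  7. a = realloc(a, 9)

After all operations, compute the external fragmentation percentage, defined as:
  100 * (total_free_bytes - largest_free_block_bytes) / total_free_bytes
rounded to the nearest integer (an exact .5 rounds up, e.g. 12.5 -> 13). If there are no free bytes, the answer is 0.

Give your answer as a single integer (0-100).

Answer: 18

Derivation:
Op 1: a = malloc(7) -> a = 0; heap: [0-6 ALLOC][7-61 FREE]
Op 2: b = malloc(15) -> b = 7; heap: [0-6 ALLOC][7-21 ALLOC][22-61 FREE]
Op 3: a = realloc(a, 17) -> a = 22; heap: [0-6 FREE][7-21 ALLOC][22-38 ALLOC][39-61 FREE]
Op 4: b = realloc(b, 15) -> b = 7; heap: [0-6 FREE][7-21 ALLOC][22-38 ALLOC][39-61 FREE]
Op 5: b = realloc(b, 29) -> NULL (b unchanged); heap: [0-6 FREE][7-21 ALLOC][22-38 ALLOC][39-61 FREE]
Op 6: a = realloc(a, 24) -> a = 22; heap: [0-6 FREE][7-21 ALLOC][22-45 ALLOC][46-61 FREE]
Op 7: a = realloc(a, 9) -> a = 22; heap: [0-6 FREE][7-21 ALLOC][22-30 ALLOC][31-61 FREE]
Free blocks: [7 31] total_free=38 largest=31 -> 100*(38-31)/38 = 700/38 ≈ 18.421 -> rounds to 18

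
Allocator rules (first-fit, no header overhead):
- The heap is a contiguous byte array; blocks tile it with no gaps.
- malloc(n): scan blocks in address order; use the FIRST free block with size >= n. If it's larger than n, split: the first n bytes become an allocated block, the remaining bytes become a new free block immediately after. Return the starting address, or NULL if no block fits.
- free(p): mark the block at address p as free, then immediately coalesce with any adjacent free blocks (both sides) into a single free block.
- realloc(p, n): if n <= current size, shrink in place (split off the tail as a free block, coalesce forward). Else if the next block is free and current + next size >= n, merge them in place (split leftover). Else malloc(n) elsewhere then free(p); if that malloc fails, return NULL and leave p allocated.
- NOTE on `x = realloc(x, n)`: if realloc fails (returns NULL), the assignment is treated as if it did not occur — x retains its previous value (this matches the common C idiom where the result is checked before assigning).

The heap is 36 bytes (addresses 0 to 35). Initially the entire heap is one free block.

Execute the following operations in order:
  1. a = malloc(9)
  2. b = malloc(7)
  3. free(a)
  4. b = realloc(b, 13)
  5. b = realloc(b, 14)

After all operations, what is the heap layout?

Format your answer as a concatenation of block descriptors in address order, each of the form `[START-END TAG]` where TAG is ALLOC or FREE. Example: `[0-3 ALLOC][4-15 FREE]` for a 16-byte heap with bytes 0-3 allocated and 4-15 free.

Op 1: a = malloc(9) -> a = 0; heap: [0-8 ALLOC][9-35 FREE]
Op 2: b = malloc(7) -> b = 9; heap: [0-8 ALLOC][9-15 ALLOC][16-35 FREE]
Op 3: free(a) -> (freed a); heap: [0-8 FREE][9-15 ALLOC][16-35 FREE]
Op 4: b = realloc(b, 13) -> b = 9; heap: [0-8 FREE][9-21 ALLOC][22-35 FREE]
Op 5: b = realloc(b, 14) -> b = 9; heap: [0-8 FREE][9-22 ALLOC][23-35 FREE]

Answer: [0-8 FREE][9-22 ALLOC][23-35 FREE]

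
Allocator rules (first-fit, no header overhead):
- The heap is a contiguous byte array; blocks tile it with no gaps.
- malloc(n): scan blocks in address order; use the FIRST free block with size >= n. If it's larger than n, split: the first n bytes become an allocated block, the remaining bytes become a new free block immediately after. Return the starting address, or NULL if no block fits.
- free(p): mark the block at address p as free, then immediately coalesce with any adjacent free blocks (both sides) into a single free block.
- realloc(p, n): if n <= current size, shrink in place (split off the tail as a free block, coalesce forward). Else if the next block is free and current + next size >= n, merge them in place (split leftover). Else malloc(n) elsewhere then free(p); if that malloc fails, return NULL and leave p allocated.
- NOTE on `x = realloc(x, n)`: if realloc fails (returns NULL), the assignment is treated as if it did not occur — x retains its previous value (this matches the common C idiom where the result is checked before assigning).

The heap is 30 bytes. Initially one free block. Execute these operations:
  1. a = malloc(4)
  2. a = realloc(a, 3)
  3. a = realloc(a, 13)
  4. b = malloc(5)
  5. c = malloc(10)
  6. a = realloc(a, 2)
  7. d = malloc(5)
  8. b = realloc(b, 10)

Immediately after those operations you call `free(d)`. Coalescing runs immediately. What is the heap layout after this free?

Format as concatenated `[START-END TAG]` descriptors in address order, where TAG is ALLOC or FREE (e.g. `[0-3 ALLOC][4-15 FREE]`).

Op 1: a = malloc(4) -> a = 0; heap: [0-3 ALLOC][4-29 FREE]
Op 2: a = realloc(a, 3) -> a = 0; heap: [0-2 ALLOC][3-29 FREE]
Op 3: a = realloc(a, 13) -> a = 0; heap: [0-12 ALLOC][13-29 FREE]
Op 4: b = malloc(5) -> b = 13; heap: [0-12 ALLOC][13-17 ALLOC][18-29 FREE]
Op 5: c = malloc(10) -> c = 18; heap: [0-12 ALLOC][13-17 ALLOC][18-27 ALLOC][28-29 FREE]
Op 6: a = realloc(a, 2) -> a = 0; heap: [0-1 ALLOC][2-12 FREE][13-17 ALLOC][18-27 ALLOC][28-29 FREE]
Op 7: d = malloc(5) -> d = 2; heap: [0-1 ALLOC][2-6 ALLOC][7-12 FREE][13-17 ALLOC][18-27 ALLOC][28-29 FREE]
Op 8: b = realloc(b, 10) -> NULL (b unchanged); heap: [0-1 ALLOC][2-6 ALLOC][7-12 FREE][13-17 ALLOC][18-27 ALLOC][28-29 FREE]
free(d): d = 2 -> block [2-6 ALLOC]; mark free, coalesce with adjacent free neighbors -> [0-1 ALLOC][2-12 FREE][13-17 ALLOC][18-27 ALLOC][28-29 FREE]

Answer: [0-1 ALLOC][2-12 FREE][13-17 ALLOC][18-27 ALLOC][28-29 FREE]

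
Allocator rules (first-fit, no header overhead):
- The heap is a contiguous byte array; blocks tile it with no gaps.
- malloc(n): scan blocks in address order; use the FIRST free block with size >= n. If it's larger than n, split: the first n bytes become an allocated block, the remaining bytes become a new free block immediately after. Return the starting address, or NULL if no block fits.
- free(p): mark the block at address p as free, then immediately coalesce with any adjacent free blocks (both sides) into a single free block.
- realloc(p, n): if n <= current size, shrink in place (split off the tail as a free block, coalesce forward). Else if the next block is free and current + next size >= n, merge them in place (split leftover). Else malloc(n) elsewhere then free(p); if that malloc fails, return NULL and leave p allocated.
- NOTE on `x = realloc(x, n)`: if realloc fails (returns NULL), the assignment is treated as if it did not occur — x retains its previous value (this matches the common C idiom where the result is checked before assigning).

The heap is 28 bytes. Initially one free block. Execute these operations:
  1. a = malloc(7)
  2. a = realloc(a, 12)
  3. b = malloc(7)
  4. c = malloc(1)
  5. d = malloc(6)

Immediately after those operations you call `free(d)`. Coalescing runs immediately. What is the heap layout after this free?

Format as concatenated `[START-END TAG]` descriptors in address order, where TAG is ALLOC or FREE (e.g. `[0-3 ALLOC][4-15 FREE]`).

Answer: [0-11 ALLOC][12-18 ALLOC][19-19 ALLOC][20-27 FREE]

Derivation:
Op 1: a = malloc(7) -> a = 0; heap: [0-6 ALLOC][7-27 FREE]
Op 2: a = realloc(a, 12) -> a = 0; heap: [0-11 ALLOC][12-27 FREE]
Op 3: b = malloc(7) -> b = 12; heap: [0-11 ALLOC][12-18 ALLOC][19-27 FREE]
Op 4: c = malloc(1) -> c = 19; heap: [0-11 ALLOC][12-18 ALLOC][19-19 ALLOC][20-27 FREE]
Op 5: d = malloc(6) -> d = 20; heap: [0-11 ALLOC][12-18 ALLOC][19-19 ALLOC][20-25 ALLOC][26-27 FREE]
free(d): d = 20 -> block [20-25 ALLOC]; mark free, coalesce with adjacent free neighbors -> [0-11 ALLOC][12-18 ALLOC][19-19 ALLOC][20-27 FREE]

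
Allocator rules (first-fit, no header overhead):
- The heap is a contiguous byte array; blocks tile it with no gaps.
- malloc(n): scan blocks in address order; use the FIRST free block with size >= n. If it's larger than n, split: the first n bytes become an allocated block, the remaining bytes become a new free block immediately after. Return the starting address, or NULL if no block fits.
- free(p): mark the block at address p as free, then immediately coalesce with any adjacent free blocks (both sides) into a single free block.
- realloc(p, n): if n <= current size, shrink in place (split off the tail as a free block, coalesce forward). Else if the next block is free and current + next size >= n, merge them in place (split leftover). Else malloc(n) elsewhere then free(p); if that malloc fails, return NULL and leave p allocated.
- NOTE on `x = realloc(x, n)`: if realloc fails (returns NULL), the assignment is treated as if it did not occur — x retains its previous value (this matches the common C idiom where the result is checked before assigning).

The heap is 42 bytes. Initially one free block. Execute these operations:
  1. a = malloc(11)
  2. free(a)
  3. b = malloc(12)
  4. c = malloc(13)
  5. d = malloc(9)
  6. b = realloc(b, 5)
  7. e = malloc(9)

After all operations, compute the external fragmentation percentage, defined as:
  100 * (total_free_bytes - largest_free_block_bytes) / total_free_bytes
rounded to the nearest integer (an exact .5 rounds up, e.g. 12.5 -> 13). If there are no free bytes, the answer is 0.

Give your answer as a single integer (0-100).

Op 1: a = malloc(11) -> a = 0; heap: [0-10 ALLOC][11-41 FREE]
Op 2: free(a) -> (freed a); heap: [0-41 FREE]
Op 3: b = malloc(12) -> b = 0; heap: [0-11 ALLOC][12-41 FREE]
Op 4: c = malloc(13) -> c = 12; heap: [0-11 ALLOC][12-24 ALLOC][25-41 FREE]
Op 5: d = malloc(9) -> d = 25; heap: [0-11 ALLOC][12-24 ALLOC][25-33 ALLOC][34-41 FREE]
Op 6: b = realloc(b, 5) -> b = 0; heap: [0-4 ALLOC][5-11 FREE][12-24 ALLOC][25-33 ALLOC][34-41 FREE]
Op 7: e = malloc(9) -> e = NULL; heap: [0-4 ALLOC][5-11 FREE][12-24 ALLOC][25-33 ALLOC][34-41 FREE]
Free blocks: [7 8] total_free=15 largest=8 -> 100*(15-8)/15 = 700/15 ≈ 46.667 -> rounds to 47

Answer: 47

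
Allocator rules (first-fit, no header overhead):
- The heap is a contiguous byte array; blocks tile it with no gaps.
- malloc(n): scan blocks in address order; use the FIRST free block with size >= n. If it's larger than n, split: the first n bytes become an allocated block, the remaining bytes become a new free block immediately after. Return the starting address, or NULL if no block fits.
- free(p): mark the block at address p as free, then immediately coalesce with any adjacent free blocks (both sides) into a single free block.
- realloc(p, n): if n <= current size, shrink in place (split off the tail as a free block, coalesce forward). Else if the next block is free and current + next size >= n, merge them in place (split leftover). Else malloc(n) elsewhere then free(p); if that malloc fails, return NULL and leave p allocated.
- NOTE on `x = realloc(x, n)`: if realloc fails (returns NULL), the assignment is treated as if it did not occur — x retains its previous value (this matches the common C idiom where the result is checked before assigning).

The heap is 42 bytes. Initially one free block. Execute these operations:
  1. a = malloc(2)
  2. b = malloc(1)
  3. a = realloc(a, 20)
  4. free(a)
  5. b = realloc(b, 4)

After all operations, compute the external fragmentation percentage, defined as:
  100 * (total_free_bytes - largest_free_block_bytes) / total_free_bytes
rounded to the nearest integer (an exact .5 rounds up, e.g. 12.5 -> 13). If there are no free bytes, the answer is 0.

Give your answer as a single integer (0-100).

Answer: 5

Derivation:
Op 1: a = malloc(2) -> a = 0; heap: [0-1 ALLOC][2-41 FREE]
Op 2: b = malloc(1) -> b = 2; heap: [0-1 ALLOC][2-2 ALLOC][3-41 FREE]
Op 3: a = realloc(a, 20) -> a = 3; heap: [0-1 FREE][2-2 ALLOC][3-22 ALLOC][23-41 FREE]
Op 4: free(a) -> (freed a); heap: [0-1 FREE][2-2 ALLOC][3-41 FREE]
Op 5: b = realloc(b, 4) -> b = 2; heap: [0-1 FREE][2-5 ALLOC][6-41 FREE]
Free blocks: [2 36] total_free=38 largest=36 -> 100*(38-36)/38 = 200/38 ≈ 5.263 -> rounds to 5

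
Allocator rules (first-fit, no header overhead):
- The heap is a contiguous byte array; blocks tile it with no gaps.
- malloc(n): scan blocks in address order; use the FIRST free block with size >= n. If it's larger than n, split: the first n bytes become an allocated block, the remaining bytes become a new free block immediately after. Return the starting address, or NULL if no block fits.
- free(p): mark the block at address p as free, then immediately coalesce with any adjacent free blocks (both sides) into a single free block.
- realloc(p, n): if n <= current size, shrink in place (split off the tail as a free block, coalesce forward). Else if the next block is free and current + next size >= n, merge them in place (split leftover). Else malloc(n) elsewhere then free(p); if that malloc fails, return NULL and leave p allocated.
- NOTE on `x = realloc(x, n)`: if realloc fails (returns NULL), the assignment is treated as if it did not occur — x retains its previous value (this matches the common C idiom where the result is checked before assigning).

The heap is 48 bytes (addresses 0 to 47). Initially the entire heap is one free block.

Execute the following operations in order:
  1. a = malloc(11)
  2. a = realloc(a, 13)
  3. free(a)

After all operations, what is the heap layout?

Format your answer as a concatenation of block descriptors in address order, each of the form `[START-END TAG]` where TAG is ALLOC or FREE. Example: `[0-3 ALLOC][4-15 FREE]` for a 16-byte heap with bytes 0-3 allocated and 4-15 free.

Op 1: a = malloc(11) -> a = 0; heap: [0-10 ALLOC][11-47 FREE]
Op 2: a = realloc(a, 13) -> a = 0; heap: [0-12 ALLOC][13-47 FREE]
Op 3: free(a) -> (freed a); heap: [0-47 FREE]

Answer: [0-47 FREE]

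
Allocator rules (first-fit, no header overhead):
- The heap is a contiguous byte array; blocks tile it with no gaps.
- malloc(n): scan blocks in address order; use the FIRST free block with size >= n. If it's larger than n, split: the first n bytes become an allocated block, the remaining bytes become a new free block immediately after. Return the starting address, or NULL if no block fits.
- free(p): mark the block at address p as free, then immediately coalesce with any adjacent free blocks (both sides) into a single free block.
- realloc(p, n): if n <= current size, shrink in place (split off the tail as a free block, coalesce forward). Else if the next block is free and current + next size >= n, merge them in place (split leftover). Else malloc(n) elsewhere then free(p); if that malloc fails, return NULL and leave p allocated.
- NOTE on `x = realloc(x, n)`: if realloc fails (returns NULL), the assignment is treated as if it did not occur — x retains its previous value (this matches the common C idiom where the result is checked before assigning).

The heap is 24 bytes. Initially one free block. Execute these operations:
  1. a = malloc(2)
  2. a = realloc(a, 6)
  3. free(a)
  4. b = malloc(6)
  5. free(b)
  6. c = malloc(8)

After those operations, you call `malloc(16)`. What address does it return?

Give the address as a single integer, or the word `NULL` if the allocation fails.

Answer: 8

Derivation:
Op 1: a = malloc(2) -> a = 0; heap: [0-1 ALLOC][2-23 FREE]
Op 2: a = realloc(a, 6) -> a = 0; heap: [0-5 ALLOC][6-23 FREE]
Op 3: free(a) -> (freed a); heap: [0-23 FREE]
Op 4: b = malloc(6) -> b = 0; heap: [0-5 ALLOC][6-23 FREE]
Op 5: free(b) -> (freed b); heap: [0-23 FREE]
Op 6: c = malloc(8) -> c = 0; heap: [0-7 ALLOC][8-23 FREE]
malloc(16): first-fit scan over [0-7 ALLOC][8-23 FREE] -> 8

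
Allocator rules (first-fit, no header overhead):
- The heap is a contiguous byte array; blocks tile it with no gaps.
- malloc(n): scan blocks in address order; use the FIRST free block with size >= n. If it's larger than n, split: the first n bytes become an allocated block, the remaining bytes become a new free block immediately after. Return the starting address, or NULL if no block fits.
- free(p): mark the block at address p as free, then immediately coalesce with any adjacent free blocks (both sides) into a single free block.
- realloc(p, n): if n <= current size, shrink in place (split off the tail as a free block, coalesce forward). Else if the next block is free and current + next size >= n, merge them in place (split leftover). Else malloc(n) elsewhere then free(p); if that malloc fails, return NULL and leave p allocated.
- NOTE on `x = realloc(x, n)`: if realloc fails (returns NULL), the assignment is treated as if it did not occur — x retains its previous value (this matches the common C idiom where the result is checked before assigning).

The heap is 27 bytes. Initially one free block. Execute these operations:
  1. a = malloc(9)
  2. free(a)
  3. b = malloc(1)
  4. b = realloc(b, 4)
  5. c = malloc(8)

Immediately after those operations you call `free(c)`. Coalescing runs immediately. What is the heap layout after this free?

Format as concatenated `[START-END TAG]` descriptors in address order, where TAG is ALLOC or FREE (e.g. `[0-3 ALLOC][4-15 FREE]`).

Answer: [0-3 ALLOC][4-26 FREE]

Derivation:
Op 1: a = malloc(9) -> a = 0; heap: [0-8 ALLOC][9-26 FREE]
Op 2: free(a) -> (freed a); heap: [0-26 FREE]
Op 3: b = malloc(1) -> b = 0; heap: [0-0 ALLOC][1-26 FREE]
Op 4: b = realloc(b, 4) -> b = 0; heap: [0-3 ALLOC][4-26 FREE]
Op 5: c = malloc(8) -> c = 4; heap: [0-3 ALLOC][4-11 ALLOC][12-26 FREE]
free(c): c = 4 -> block [4-11 ALLOC]; mark free, coalesce with adjacent free neighbors -> [0-3 ALLOC][4-26 FREE]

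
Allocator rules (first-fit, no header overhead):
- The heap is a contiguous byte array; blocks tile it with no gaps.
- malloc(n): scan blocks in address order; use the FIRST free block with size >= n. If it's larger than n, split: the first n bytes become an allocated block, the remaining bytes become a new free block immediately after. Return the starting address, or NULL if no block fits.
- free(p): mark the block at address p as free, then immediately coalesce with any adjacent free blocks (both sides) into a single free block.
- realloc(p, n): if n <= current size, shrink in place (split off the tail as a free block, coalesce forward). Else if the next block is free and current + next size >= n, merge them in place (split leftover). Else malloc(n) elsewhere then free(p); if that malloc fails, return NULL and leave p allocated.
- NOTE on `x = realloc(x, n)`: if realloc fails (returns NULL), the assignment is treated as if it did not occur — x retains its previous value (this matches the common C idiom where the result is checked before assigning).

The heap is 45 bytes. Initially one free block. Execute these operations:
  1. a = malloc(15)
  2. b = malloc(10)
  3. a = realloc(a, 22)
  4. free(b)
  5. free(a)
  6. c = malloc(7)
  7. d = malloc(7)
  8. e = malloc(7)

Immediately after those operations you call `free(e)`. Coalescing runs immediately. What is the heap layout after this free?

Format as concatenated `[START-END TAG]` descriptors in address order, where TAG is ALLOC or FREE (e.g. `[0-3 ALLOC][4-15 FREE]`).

Op 1: a = malloc(15) -> a = 0; heap: [0-14 ALLOC][15-44 FREE]
Op 2: b = malloc(10) -> b = 15; heap: [0-14 ALLOC][15-24 ALLOC][25-44 FREE]
Op 3: a = realloc(a, 22) -> NULL (a unchanged); heap: [0-14 ALLOC][15-24 ALLOC][25-44 FREE]
Op 4: free(b) -> (freed b); heap: [0-14 ALLOC][15-44 FREE]
Op 5: free(a) -> (freed a); heap: [0-44 FREE]
Op 6: c = malloc(7) -> c = 0; heap: [0-6 ALLOC][7-44 FREE]
Op 7: d = malloc(7) -> d = 7; heap: [0-6 ALLOC][7-13 ALLOC][14-44 FREE]
Op 8: e = malloc(7) -> e = 14; heap: [0-6 ALLOC][7-13 ALLOC][14-20 ALLOC][21-44 FREE]
free(e): e = 14 -> block [14-20 ALLOC]; mark free, coalesce with adjacent free neighbors -> [0-6 ALLOC][7-13 ALLOC][14-44 FREE]

Answer: [0-6 ALLOC][7-13 ALLOC][14-44 FREE]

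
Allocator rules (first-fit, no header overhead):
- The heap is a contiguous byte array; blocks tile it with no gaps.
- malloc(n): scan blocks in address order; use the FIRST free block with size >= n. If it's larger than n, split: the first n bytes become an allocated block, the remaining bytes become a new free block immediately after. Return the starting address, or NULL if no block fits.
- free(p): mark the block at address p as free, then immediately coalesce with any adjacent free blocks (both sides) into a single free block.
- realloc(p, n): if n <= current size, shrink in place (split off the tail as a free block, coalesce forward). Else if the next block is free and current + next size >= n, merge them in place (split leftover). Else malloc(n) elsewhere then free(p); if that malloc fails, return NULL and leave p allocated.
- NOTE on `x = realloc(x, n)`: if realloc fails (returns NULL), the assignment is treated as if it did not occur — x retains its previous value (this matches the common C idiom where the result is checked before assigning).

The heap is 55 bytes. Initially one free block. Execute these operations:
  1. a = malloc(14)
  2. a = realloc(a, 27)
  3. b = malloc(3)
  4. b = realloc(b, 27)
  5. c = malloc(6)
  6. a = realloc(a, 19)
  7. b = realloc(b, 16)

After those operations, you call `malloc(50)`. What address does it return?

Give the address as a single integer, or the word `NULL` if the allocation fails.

Op 1: a = malloc(14) -> a = 0; heap: [0-13 ALLOC][14-54 FREE]
Op 2: a = realloc(a, 27) -> a = 0; heap: [0-26 ALLOC][27-54 FREE]
Op 3: b = malloc(3) -> b = 27; heap: [0-26 ALLOC][27-29 ALLOC][30-54 FREE]
Op 4: b = realloc(b, 27) -> b = 27; heap: [0-26 ALLOC][27-53 ALLOC][54-54 FREE]
Op 5: c = malloc(6) -> c = NULL; heap: [0-26 ALLOC][27-53 ALLOC][54-54 FREE]
Op 6: a = realloc(a, 19) -> a = 0; heap: [0-18 ALLOC][19-26 FREE][27-53 ALLOC][54-54 FREE]
Op 7: b = realloc(b, 16) -> b = 27; heap: [0-18 ALLOC][19-26 FREE][27-42 ALLOC][43-54 FREE]
malloc(50): first-fit scan over [0-18 ALLOC][19-26 FREE][27-42 ALLOC][43-54 FREE] -> NULL

Answer: NULL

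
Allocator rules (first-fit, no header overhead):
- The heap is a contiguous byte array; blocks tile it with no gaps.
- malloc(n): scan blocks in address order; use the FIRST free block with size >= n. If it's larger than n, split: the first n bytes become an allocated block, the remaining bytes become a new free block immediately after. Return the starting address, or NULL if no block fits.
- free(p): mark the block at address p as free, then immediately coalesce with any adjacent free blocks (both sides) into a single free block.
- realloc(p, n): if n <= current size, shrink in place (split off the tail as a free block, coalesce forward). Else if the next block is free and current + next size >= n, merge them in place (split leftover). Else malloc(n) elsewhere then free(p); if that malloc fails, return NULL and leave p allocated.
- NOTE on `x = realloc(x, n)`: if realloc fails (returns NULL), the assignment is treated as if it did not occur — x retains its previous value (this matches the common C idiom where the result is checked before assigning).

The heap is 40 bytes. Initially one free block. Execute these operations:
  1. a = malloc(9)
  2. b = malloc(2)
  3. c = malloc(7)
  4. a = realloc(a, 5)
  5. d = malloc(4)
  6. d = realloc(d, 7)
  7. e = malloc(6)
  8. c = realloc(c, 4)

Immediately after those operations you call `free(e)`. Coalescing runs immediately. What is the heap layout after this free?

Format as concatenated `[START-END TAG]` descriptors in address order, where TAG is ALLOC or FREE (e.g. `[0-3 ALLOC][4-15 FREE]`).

Answer: [0-4 ALLOC][5-8 FREE][9-10 ALLOC][11-14 ALLOC][15-17 FREE][18-24 ALLOC][25-39 FREE]

Derivation:
Op 1: a = malloc(9) -> a = 0; heap: [0-8 ALLOC][9-39 FREE]
Op 2: b = malloc(2) -> b = 9; heap: [0-8 ALLOC][9-10 ALLOC][11-39 FREE]
Op 3: c = malloc(7) -> c = 11; heap: [0-8 ALLOC][9-10 ALLOC][11-17 ALLOC][18-39 FREE]
Op 4: a = realloc(a, 5) -> a = 0; heap: [0-4 ALLOC][5-8 FREE][9-10 ALLOC][11-17 ALLOC][18-39 FREE]
Op 5: d = malloc(4) -> d = 5; heap: [0-4 ALLOC][5-8 ALLOC][9-10 ALLOC][11-17 ALLOC][18-39 FREE]
Op 6: d = realloc(d, 7) -> d = 18; heap: [0-4 ALLOC][5-8 FREE][9-10 ALLOC][11-17 ALLOC][18-24 ALLOC][25-39 FREE]
Op 7: e = malloc(6) -> e = 25; heap: [0-4 ALLOC][5-8 FREE][9-10 ALLOC][11-17 ALLOC][18-24 ALLOC][25-30 ALLOC][31-39 FREE]
Op 8: c = realloc(c, 4) -> c = 11; heap: [0-4 ALLOC][5-8 FREE][9-10 ALLOC][11-14 ALLOC][15-17 FREE][18-24 ALLOC][25-30 ALLOC][31-39 FREE]
free(e): e = 25 -> block [25-30 ALLOC]; mark free, coalesce with adjacent free neighbors -> [0-4 ALLOC][5-8 FREE][9-10 ALLOC][11-14 ALLOC][15-17 FREE][18-24 ALLOC][25-39 FREE]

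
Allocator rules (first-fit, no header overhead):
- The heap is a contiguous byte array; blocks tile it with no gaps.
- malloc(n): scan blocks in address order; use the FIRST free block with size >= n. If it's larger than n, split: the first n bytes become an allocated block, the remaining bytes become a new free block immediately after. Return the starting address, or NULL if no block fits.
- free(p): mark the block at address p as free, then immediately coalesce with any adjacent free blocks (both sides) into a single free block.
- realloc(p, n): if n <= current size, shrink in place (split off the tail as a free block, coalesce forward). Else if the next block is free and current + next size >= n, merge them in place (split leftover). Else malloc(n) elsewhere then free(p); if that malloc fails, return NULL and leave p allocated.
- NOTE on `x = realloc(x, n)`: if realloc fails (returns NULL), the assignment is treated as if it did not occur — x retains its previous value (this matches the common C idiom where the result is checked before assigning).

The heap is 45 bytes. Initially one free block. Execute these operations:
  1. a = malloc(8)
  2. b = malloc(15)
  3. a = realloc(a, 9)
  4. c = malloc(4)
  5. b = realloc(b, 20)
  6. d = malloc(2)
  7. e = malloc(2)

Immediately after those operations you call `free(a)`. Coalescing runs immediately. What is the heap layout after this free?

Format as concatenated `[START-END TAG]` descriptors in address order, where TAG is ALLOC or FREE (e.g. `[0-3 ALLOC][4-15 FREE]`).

Op 1: a = malloc(8) -> a = 0; heap: [0-7 ALLOC][8-44 FREE]
Op 2: b = malloc(15) -> b = 8; heap: [0-7 ALLOC][8-22 ALLOC][23-44 FREE]
Op 3: a = realloc(a, 9) -> a = 23; heap: [0-7 FREE][8-22 ALLOC][23-31 ALLOC][32-44 FREE]
Op 4: c = malloc(4) -> c = 0; heap: [0-3 ALLOC][4-7 FREE][8-22 ALLOC][23-31 ALLOC][32-44 FREE]
Op 5: b = realloc(b, 20) -> NULL (b unchanged); heap: [0-3 ALLOC][4-7 FREE][8-22 ALLOC][23-31 ALLOC][32-44 FREE]
Op 6: d = malloc(2) -> d = 4; heap: [0-3 ALLOC][4-5 ALLOC][6-7 FREE][8-22 ALLOC][23-31 ALLOC][32-44 FREE]
Op 7: e = malloc(2) -> e = 6; heap: [0-3 ALLOC][4-5 ALLOC][6-7 ALLOC][8-22 ALLOC][23-31 ALLOC][32-44 FREE]
free(a): a = 23 -> block [23-31 ALLOC]; mark free, coalesce with adjacent free neighbors -> [0-3 ALLOC][4-5 ALLOC][6-7 ALLOC][8-22 ALLOC][23-44 FREE]

Answer: [0-3 ALLOC][4-5 ALLOC][6-7 ALLOC][8-22 ALLOC][23-44 FREE]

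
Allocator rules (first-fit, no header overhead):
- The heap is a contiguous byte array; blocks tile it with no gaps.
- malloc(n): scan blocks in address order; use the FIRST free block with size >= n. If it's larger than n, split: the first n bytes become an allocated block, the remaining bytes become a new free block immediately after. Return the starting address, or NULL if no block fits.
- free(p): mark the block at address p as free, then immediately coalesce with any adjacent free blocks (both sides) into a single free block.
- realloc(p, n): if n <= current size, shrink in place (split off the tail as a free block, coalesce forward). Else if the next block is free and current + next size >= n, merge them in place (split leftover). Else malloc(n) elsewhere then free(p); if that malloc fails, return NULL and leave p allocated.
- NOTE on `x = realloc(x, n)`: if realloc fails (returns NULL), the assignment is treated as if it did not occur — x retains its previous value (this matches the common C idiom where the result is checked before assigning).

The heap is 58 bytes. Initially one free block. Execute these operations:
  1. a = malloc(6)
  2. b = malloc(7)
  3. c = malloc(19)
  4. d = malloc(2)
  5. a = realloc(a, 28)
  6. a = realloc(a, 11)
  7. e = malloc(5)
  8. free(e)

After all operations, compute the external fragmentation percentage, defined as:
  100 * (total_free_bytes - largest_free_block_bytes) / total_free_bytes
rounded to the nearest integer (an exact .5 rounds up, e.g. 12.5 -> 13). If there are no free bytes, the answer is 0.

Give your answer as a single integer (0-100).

Op 1: a = malloc(6) -> a = 0; heap: [0-5 ALLOC][6-57 FREE]
Op 2: b = malloc(7) -> b = 6; heap: [0-5 ALLOC][6-12 ALLOC][13-57 FREE]
Op 3: c = malloc(19) -> c = 13; heap: [0-5 ALLOC][6-12 ALLOC][13-31 ALLOC][32-57 FREE]
Op 4: d = malloc(2) -> d = 32; heap: [0-5 ALLOC][6-12 ALLOC][13-31 ALLOC][32-33 ALLOC][34-57 FREE]
Op 5: a = realloc(a, 28) -> NULL (a unchanged); heap: [0-5 ALLOC][6-12 ALLOC][13-31 ALLOC][32-33 ALLOC][34-57 FREE]
Op 6: a = realloc(a, 11) -> a = 34; heap: [0-5 FREE][6-12 ALLOC][13-31 ALLOC][32-33 ALLOC][34-44 ALLOC][45-57 FREE]
Op 7: e = malloc(5) -> e = 0; heap: [0-4 ALLOC][5-5 FREE][6-12 ALLOC][13-31 ALLOC][32-33 ALLOC][34-44 ALLOC][45-57 FREE]
Op 8: free(e) -> (freed e); heap: [0-5 FREE][6-12 ALLOC][13-31 ALLOC][32-33 ALLOC][34-44 ALLOC][45-57 FREE]
Free blocks: [6 13] total_free=19 largest=13 -> 100*(19-13)/19 = 600/19 ≈ 31.579 -> rounds to 32

Answer: 32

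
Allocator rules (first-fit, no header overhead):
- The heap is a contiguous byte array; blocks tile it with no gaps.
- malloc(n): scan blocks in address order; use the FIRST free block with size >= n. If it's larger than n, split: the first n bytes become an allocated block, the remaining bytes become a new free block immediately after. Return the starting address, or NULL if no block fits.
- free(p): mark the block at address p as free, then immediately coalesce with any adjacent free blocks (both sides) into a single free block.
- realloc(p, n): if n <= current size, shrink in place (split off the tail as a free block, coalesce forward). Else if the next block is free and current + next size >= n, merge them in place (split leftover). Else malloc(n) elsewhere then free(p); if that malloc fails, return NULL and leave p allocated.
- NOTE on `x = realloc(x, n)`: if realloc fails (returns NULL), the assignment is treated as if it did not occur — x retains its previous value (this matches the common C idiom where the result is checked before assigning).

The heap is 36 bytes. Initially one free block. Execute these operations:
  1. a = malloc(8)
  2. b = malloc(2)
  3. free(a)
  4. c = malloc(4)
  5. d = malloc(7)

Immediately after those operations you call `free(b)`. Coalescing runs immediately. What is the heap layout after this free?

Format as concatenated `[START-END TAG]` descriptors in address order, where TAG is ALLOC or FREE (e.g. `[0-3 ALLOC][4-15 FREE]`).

Answer: [0-3 ALLOC][4-9 FREE][10-16 ALLOC][17-35 FREE]

Derivation:
Op 1: a = malloc(8) -> a = 0; heap: [0-7 ALLOC][8-35 FREE]
Op 2: b = malloc(2) -> b = 8; heap: [0-7 ALLOC][8-9 ALLOC][10-35 FREE]
Op 3: free(a) -> (freed a); heap: [0-7 FREE][8-9 ALLOC][10-35 FREE]
Op 4: c = malloc(4) -> c = 0; heap: [0-3 ALLOC][4-7 FREE][8-9 ALLOC][10-35 FREE]
Op 5: d = malloc(7) -> d = 10; heap: [0-3 ALLOC][4-7 FREE][8-9 ALLOC][10-16 ALLOC][17-35 FREE]
free(b): b = 8 -> block [8-9 ALLOC]; mark free, coalesce with adjacent free neighbors -> [0-3 ALLOC][4-9 FREE][10-16 ALLOC][17-35 FREE]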